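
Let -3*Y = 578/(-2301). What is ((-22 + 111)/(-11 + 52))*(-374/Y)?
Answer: -6758037/697 ≈ -9695.9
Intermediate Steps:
Y = 578/6903 (Y = -578/(3*(-2301)) = -578*(-1)/(3*2301) = -⅓*(-578/2301) = 578/6903 ≈ 0.083732)
((-22 + 111)/(-11 + 52))*(-374/Y) = ((-22 + 111)/(-11 + 52))*(-374/578/6903) = (89/41)*(-374*6903/578) = (89*(1/41))*(-75933/17) = (89/41)*(-75933/17) = -6758037/697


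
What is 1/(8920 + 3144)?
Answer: 1/12064 ≈ 8.2891e-5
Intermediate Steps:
1/(8920 + 3144) = 1/12064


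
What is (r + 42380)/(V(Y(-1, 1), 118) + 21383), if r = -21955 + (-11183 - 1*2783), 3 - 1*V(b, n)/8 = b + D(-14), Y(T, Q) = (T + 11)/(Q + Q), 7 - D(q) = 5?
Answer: 2153/7117 ≈ 0.30252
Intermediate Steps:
D(q) = 2 (D(q) = 7 - 1*5 = 7 - 5 = 2)
Y(T, Q) = (11 + T)/(2*Q) (Y(T, Q) = (11 + T)/((2*Q)) = (11 + T)*(1/(2*Q)) = (11 + T)/(2*Q))
V(b, n) = 8 - 8*b (V(b, n) = 24 - 8*(b + 2) = 24 - 8*(2 + b) = 24 + (-16 - 8*b) = 8 - 8*b)
r = -35921 (r = -21955 + (-11183 - 2783) = -21955 - 13966 = -35921)
(r + 42380)/(V(Y(-1, 1), 118) + 21383) = (-35921 + 42380)/((8 - 4*(11 - 1)/1) + 21383) = 6459/((8 - 4*10) + 21383) = 6459/((8 - 8*5) + 21383) = 6459/((8 - 40) + 21383) = 6459/(-32 + 21383) = 6459/21351 = 6459*(1/21351) = 2153/7117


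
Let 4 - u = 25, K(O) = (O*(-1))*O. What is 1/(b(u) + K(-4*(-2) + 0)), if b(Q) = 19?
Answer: -1/45 ≈ -0.022222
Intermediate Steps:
K(O) = -O² (K(O) = (-O)*O = -O²)
u = -21 (u = 4 - 1*25 = 4 - 25 = -21)
1/(b(u) + K(-4*(-2) + 0)) = 1/(19 - (-4*(-2) + 0)²) = 1/(19 - (8 + 0)²) = 1/(19 - 1*8²) = 1/(19 - 1*64) = 1/(19 - 64) = 1/(-45) = -1/45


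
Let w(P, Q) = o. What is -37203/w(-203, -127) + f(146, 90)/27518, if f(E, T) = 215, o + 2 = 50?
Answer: -170623639/220144 ≈ -775.05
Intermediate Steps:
o = 48 (o = -2 + 50 = 48)
w(P, Q) = 48
-37203/w(-203, -127) + f(146, 90)/27518 = -37203/48 + 215/27518 = -37203*1/48 + 215*(1/27518) = -12401/16 + 215/27518 = -170623639/220144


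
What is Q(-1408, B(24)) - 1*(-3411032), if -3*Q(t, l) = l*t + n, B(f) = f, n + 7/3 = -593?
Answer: 30802450/9 ≈ 3.4225e+6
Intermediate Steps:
n = -1786/3 (n = -7/3 - 593 = -1786/3 ≈ -595.33)
Q(t, l) = 1786/9 - l*t/3 (Q(t, l) = -(l*t - 1786/3)/3 = -(-1786/3 + l*t)/3 = 1786/9 - l*t/3)
Q(-1408, B(24)) - 1*(-3411032) = (1786/9 - ⅓*24*(-1408)) - 1*(-3411032) = (1786/9 + 11264) + 3411032 = 103162/9 + 3411032 = 30802450/9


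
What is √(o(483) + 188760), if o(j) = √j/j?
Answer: √(44035631640 + 483*√483)/483 ≈ 434.47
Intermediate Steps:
o(j) = j^(-½)
√(o(483) + 188760) = √(483^(-½) + 188760) = √(√483/483 + 188760) = √(188760 + √483/483)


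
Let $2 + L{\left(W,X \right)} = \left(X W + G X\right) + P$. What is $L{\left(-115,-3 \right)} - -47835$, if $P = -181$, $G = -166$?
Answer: $48495$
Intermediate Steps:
$L{\left(W,X \right)} = -183 - 166 X + W X$ ($L{\left(W,X \right)} = -2 - \left(181 + 166 X - X W\right) = -2 - \left(181 + 166 X - W X\right) = -183 - 166 X + W X$)
$L{\left(-115,-3 \right)} - -47835 = \left(-183 - -498 - -345\right) - -47835 = \left(-183 + 498 + 345\right) + 47835 = 660 + 47835 = 48495$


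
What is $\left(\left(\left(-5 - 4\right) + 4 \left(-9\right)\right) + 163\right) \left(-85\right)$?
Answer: $-10030$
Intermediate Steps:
$\left(\left(\left(-5 - 4\right) + 4 \left(-9\right)\right) + 163\right) \left(-85\right) = \left(\left(\left(-5 - 4\right) - 36\right) + 163\right) \left(-85\right) = \left(\left(-9 - 36\right) + 163\right) \left(-85\right) = \left(-45 + 163\right) \left(-85\right) = 118 \left(-85\right) = -10030$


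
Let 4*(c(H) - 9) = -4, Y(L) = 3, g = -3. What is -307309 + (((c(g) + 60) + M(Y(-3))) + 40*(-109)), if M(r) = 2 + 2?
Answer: -311597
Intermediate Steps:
c(H) = 8 (c(H) = 9 + (1/4)*(-4) = 9 - 1 = 8)
M(r) = 4
-307309 + (((c(g) + 60) + M(Y(-3))) + 40*(-109)) = -307309 + (((8 + 60) + 4) + 40*(-109)) = -307309 + ((68 + 4) - 4360) = -307309 + (72 - 4360) = -307309 - 4288 = -311597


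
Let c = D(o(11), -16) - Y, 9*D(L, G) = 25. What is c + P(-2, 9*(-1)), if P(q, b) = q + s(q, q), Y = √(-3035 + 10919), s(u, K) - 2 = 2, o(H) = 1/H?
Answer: 43/9 - 6*√219 ≈ -84.014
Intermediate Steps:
s(u, K) = 4 (s(u, K) = 2 + 2 = 4)
D(L, G) = 25/9 (D(L, G) = (⅑)*25 = 25/9)
Y = 6*√219 (Y = √7884 = 6*√219 ≈ 88.792)
P(q, b) = 4 + q (P(q, b) = q + 4 = 4 + q)
c = 25/9 - 6*√219 ≈ -86.014
c + P(-2, 9*(-1)) = (25/9 - 6*√219) + (4 - 2) = (25/9 - 6*√219) + 2 = 43/9 - 6*√219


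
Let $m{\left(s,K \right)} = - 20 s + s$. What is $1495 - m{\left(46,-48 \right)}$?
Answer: $2369$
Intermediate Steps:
$m{\left(s,K \right)} = - 19 s$
$1495 - m{\left(46,-48 \right)} = 1495 - \left(-19\right) 46 = 1495 - -874 = 1495 + 874 = 2369$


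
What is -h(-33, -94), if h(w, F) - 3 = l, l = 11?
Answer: -14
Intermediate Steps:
h(w, F) = 14 (h(w, F) = 3 + 11 = 14)
-h(-33, -94) = -1*14 = -14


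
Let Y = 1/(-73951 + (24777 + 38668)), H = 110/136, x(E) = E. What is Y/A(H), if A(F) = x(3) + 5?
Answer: -1/84048 ≈ -1.1898e-5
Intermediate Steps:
H = 55/68 (H = 110*(1/136) = 55/68 ≈ 0.80882)
A(F) = 8 (A(F) = 3 + 5 = 8)
Y = -1/10506 (Y = 1/(-73951 + 63445) = 1/(-10506) = -1/10506 ≈ -9.5184e-5)
Y/A(H) = -1/10506/8 = -1/10506*⅛ = -1/84048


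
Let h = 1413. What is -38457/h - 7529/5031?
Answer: -22679516/789867 ≈ -28.713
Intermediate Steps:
-38457/h - 7529/5031 = -38457/1413 - 7529/5031 = -38457*1/1413 - 7529*1/5031 = -4273/157 - 7529/5031 = -22679516/789867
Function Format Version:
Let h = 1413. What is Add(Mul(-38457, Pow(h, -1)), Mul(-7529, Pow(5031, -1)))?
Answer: Rational(-22679516, 789867) ≈ -28.713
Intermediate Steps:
Add(Mul(-38457, Pow(h, -1)), Mul(-7529, Pow(5031, -1))) = Add(Mul(-38457, Pow(1413, -1)), Mul(-7529, Pow(5031, -1))) = Add(Mul(-38457, Rational(1, 1413)), Mul(-7529, Rational(1, 5031))) = Add(Rational(-4273, 157), Rational(-7529, 5031)) = Rational(-22679516, 789867)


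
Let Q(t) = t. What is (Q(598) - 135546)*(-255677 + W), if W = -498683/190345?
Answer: 6567559826943104/190345 ≈ 3.4503e+10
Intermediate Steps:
W = -498683/190345 (W = -498683*1/190345 = -498683/190345 ≈ -2.6199)
(Q(598) - 135546)*(-255677 + W) = (598 - 135546)*(-255677 - 498683/190345) = -134948*(-48667337248/190345) = 6567559826943104/190345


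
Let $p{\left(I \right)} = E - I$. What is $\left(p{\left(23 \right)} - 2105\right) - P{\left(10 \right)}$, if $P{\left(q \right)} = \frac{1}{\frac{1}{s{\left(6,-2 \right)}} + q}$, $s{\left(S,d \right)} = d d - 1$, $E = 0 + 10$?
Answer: $- \frac{65661}{31} \approx -2118.1$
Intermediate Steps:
$E = 10$
$p{\left(I \right)} = 10 - I$
$s{\left(S,d \right)} = -1 + d^{2}$ ($s{\left(S,d \right)} = d^{2} - 1 = -1 + d^{2}$)
$P{\left(q \right)} = \frac{1}{\frac{1}{3} + q}$ ($P{\left(q \right)} = \frac{1}{\frac{1}{-1 + \left(-2\right)^{2}} + q} = \frac{1}{\frac{1}{-1 + 4} + q} = \frac{1}{\frac{1}{3} + q}$)
$\left(p{\left(23 \right)} - 2105\right) - P{\left(10 \right)} = \left(\left(10 - 23\right) - 2105\right) - \frac{3}{1 + 3 \cdot 10} = \left(\left(10 - 23\right) - 2105\right) - \frac{3}{1 + 30} = \left(-13 - 2105\right) - \frac{3}{31} = -2118 - 3 \cdot \frac{1}{31} = -2118 - \frac{3}{31} = - \frac{65661}{31}$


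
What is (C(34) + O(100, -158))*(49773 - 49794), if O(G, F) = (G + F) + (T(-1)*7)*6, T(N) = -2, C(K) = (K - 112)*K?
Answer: 58674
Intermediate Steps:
C(K) = K*(-112 + K) (C(K) = (-112 + K)*K = K*(-112 + K))
O(G, F) = -84 + F + G (O(G, F) = (G + F) - 2*7*6 = (F + G) - 14*6 = (F + G) - 84 = -84 + F + G)
(C(34) + O(100, -158))*(49773 - 49794) = (34*(-112 + 34) + (-84 - 158 + 100))*(49773 - 49794) = (34*(-78) - 142)*(-21) = (-2652 - 142)*(-21) = -2794*(-21) = 58674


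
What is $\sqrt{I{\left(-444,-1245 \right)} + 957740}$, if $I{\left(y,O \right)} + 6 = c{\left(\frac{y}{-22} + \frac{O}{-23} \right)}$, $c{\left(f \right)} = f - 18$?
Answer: $\frac{\sqrt{61307200097}}{253} \approx 978.67$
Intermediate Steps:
$c{\left(f \right)} = -18 + f$
$I{\left(y,O \right)} = -24 - \frac{y}{22} - \frac{O}{23}$ ($I{\left(y,O \right)} = -6 - \left(18 - \frac{O}{-23} - \frac{y}{-22}\right) = -6 - \left(18 - O \left(- \frac{1}{23}\right) - y \left(- \frac{1}{22}\right)\right) = -6 - \left(18 + \frac{y}{22} + \frac{O}{23}\right) = -24 - \frac{y}{22} - \frac{O}{23}$)
$\sqrt{I{\left(-444,-1245 \right)} + 957740} = \sqrt{\left(-24 - - \frac{222}{11} - - \frac{1245}{23}\right) + 957740} = \sqrt{\left(-24 + \frac{222}{11} + \frac{1245}{23}\right) + 957740} = \sqrt{\frac{12729}{253} + 957740} = \sqrt{\frac{242320949}{253}} = \frac{\sqrt{61307200097}}{253}$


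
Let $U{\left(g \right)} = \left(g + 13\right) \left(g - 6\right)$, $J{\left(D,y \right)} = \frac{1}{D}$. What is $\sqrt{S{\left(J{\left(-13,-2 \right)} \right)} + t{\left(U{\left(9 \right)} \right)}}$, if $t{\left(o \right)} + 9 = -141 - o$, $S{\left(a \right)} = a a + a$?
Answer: $\frac{2 i \sqrt{9129}}{13} \approx 14.699 i$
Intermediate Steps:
$S{\left(a \right)} = a + a^{2}$ ($S{\left(a \right)} = a^{2} + a = a + a^{2}$)
$U{\left(g \right)} = \left(-6 + g\right) \left(13 + g\right)$ ($U{\left(g \right)} = \left(13 + g\right) \left(-6 + g\right) = \left(-6 + g\right) \left(13 + g\right)$)
$t{\left(o \right)} = -150 - o$ ($t{\left(o \right)} = -9 - \left(141 + o\right) = -150 - o$)
$\sqrt{S{\left(J{\left(-13,-2 \right)} \right)} + t{\left(U{\left(9 \right)} \right)}} = \sqrt{\frac{1 + \frac{1}{-13}}{-13} - \left(153 + 63\right)} = \sqrt{- \frac{1 - \frac{1}{13}}{13} - 216} = \sqrt{\left(- \frac{1}{13}\right) \frac{12}{13} - 216} = \sqrt{- \frac{12}{169} - 216} = \sqrt{- \frac{36516}{169}} = \frac{2 i \sqrt{9129}}{13}$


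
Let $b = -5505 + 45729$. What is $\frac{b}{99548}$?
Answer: $\frac{10056}{24887} \approx 0.40407$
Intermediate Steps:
$b = 40224$
$\frac{b}{99548} = \frac{40224}{99548} = 40224 \cdot \frac{1}{99548} = \frac{10056}{24887}$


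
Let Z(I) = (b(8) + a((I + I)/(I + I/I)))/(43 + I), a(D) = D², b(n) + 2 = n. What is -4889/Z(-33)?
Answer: -2503168/525 ≈ -4767.9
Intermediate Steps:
b(n) = -2 + n
Z(I) = (6 + 4*I²/(1 + I)²)/(43 + I) (Z(I) = ((-2 + 8) + ((I + I)/(I + I/I))²)/(43 + I) = (6 + ((2*I)/(I + 1))²)/(43 + I) = (6 + ((2*I)/(1 + I))²)/(43 + I) = (6 + (2*I/(1 + I))²)/(43 + I) = (6 + 4*I²/(1 + I)²)/(43 + I))
-4889/Z(-33) = -4889*(1 - 33)²*(43 - 33)/(2*(2*(-33)² + 3*(1 - 33)²)) = -4889*5120/(2*1089 + 3*(-32)²) = -4889*5120/(2178 + 3*1024) = -4889*5120/(2178 + 3072) = -4889/(2*(1/1024)*(⅒)*5250) = -4889/525/512 = -4889*512/525 = -2503168/525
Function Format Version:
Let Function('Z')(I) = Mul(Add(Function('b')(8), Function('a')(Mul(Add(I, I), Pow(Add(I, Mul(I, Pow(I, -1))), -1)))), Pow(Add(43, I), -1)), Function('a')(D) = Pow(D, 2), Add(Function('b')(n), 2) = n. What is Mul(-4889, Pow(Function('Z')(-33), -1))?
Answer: Rational(-2503168, 525) ≈ -4767.9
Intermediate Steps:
Function('b')(n) = Add(-2, n)
Function('Z')(I) = Mul(Pow(Add(43, I), -1), Add(6, Mul(4, Pow(I, 2), Pow(Add(1, I), -2)))) (Function('Z')(I) = Mul(Add(Add(-2, 8), Pow(Mul(Add(I, I), Pow(Add(I, Mul(I, Pow(I, -1))), -1)), 2)), Pow(Add(43, I), -1)) = Mul(Add(6, Pow(Mul(Mul(2, I), Pow(Add(I, 1), -1)), 2)), Pow(Add(43, I), -1)) = Mul(Add(6, Pow(Mul(Mul(2, I), Pow(Add(1, I), -1)), 2)), Pow(Add(43, I), -1)) = Mul(Add(6, Pow(Mul(2, I, Pow(Add(1, I), -1)), 2)), Pow(Add(43, I), -1)) = Mul(Add(6, Mul(4, Pow(I, 2), Pow(Add(1, I), -2))), Pow(Add(43, I), -1)) = Mul(Pow(Add(43, I), -1), Add(6, Mul(4, Pow(I, 2), Pow(Add(1, I), -2)))))
Mul(-4889, Pow(Function('Z')(-33), -1)) = Mul(-4889, Pow(Mul(2, Pow(Add(1, -33), -2), Pow(Add(43, -33), -1), Add(Mul(2, Pow(-33, 2)), Mul(3, Pow(Add(1, -33), 2)))), -1)) = Mul(-4889, Pow(Mul(2, Pow(-32, -2), Pow(10, -1), Add(Mul(2, 1089), Mul(3, Pow(-32, 2)))), -1)) = Mul(-4889, Pow(Mul(2, Rational(1, 1024), Rational(1, 10), Add(2178, Mul(3, 1024))), -1)) = Mul(-4889, Pow(Mul(2, Rational(1, 1024), Rational(1, 10), Add(2178, 3072)), -1)) = Mul(-4889, Pow(Mul(2, Rational(1, 1024), Rational(1, 10), 5250), -1)) = Mul(-4889, Pow(Rational(525, 512), -1)) = Mul(-4889, Rational(512, 525)) = Rational(-2503168, 525)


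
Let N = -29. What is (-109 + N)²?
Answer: 19044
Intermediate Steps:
(-109 + N)² = (-109 - 29)² = (-138)² = 19044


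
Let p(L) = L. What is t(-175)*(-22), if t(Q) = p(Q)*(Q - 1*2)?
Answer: -681450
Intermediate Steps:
t(Q) = Q*(-2 + Q) (t(Q) = Q*(Q - 1*2) = Q*(Q - 2) = Q*(-2 + Q))
t(-175)*(-22) = -175*(-2 - 175)*(-22) = -175*(-177)*(-22) = 30975*(-22) = -681450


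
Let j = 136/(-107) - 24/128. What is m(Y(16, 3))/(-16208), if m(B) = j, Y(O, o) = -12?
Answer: 2497/27748096 ≈ 8.9988e-5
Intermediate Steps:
j = -2497/1712 (j = 136*(-1/107) - 24*1/128 = -136/107 - 3/16 = -2497/1712 ≈ -1.4585)
m(B) = -2497/1712
m(Y(16, 3))/(-16208) = -2497/1712/(-16208) = -2497/1712*(-1/16208) = 2497/27748096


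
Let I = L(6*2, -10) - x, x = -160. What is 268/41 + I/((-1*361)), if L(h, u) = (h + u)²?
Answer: 90024/14801 ≈ 6.0823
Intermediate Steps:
I = 164 (I = (6*2 - 10)² - 1*(-160) = (12 - 10)² + 160 = 2² + 160 = 4 + 160 = 164)
268/41 + I/((-1*361)) = 268/41 + 164/((-1*361)) = 268*(1/41) + 164/(-361) = 268/41 + 164*(-1/361) = 268/41 - 164/361 = 90024/14801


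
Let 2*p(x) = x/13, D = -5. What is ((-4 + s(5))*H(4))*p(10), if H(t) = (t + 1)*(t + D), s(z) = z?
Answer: -25/13 ≈ -1.9231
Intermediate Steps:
H(t) = (1 + t)*(-5 + t) (H(t) = (t + 1)*(t - 5) = (1 + t)*(-5 + t))
p(x) = x/26 (p(x) = (x/13)/2 = x/26)
((-4 + s(5))*H(4))*p(10) = ((-4 + 5)*(-5 + 4² - 4*4))*((1/26)*10) = (1*(-5 + 16 - 16))*(5/13) = (1*(-5))*(5/13) = -5*5/13 = -25/13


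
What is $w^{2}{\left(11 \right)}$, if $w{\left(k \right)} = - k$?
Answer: $121$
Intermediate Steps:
$w^{2}{\left(11 \right)} = \left(\left(-1\right) 11\right)^{2} = \left(-11\right)^{2} = 121$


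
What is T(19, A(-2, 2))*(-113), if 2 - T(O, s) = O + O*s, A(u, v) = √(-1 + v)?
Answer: 4068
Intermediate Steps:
T(O, s) = 2 - O - O*s (T(O, s) = 2 - (O + O*s) = 2 + (-O - O*s) = 2 - O - O*s)
T(19, A(-2, 2))*(-113) = (2 - 1*19 - 1*19*√(-1 + 2))*(-113) = (2 - 19 - 1*19*√1)*(-113) = (2 - 19 - 1*19*1)*(-113) = (2 - 19 - 19)*(-113) = -36*(-113) = 4068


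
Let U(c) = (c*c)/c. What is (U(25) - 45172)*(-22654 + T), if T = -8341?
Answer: 1399331265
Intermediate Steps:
U(c) = c (U(c) = c²/c = c)
(U(25) - 45172)*(-22654 + T) = (25 - 45172)*(-22654 - 8341) = -45147*(-30995) = 1399331265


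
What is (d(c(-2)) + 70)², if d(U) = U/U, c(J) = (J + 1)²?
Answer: 5041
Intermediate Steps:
c(J) = (1 + J)²
d(U) = 1
(d(c(-2)) + 70)² = (1 + 70)² = 71² = 5041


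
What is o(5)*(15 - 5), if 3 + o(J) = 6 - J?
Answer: -20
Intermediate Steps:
o(J) = 3 - J (o(J) = -3 + (6 - J) = 3 - J)
o(5)*(15 - 5) = (3 - 1*5)*(15 - 5) = (3 - 5)*10 = -2*10 = -20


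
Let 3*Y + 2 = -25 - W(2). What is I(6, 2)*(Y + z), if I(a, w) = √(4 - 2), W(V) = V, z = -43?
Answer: -158*√2/3 ≈ -74.482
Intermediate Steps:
I(a, w) = √2
Y = -29/3 (Y = -⅔ + (-25 - 1*2)/3 = -⅔ + (-25 - 2)/3 = -⅔ + (⅓)*(-27) = -⅔ - 9 = -29/3 ≈ -9.6667)
I(6, 2)*(Y + z) = √2*(-29/3 - 43) = √2*(-158/3) = -158*√2/3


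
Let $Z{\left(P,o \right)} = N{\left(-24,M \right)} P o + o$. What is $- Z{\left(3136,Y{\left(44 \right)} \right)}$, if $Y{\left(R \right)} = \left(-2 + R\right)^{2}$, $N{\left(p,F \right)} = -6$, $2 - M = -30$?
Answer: $33189660$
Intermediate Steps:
$M = 32$ ($M = 2 - -30 = 2 + 30 = 32$)
$Z{\left(P,o \right)} = o - 6 P o$ ($Z{\left(P,o \right)} = - 6 P o + o = o - 6 P o$)
$- Z{\left(3136,Y{\left(44 \right)} \right)} = - \left(-2 + 44\right)^{2} \left(1 - 18816\right) = - 42^{2} \left(1 - 18816\right) = - 1764 \left(-18815\right) = \left(-1\right) \left(-33189660\right) = 33189660$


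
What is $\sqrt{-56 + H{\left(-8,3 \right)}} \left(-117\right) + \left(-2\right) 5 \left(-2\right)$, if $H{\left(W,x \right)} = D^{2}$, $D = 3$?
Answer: $20 - 117 i \sqrt{47} \approx 20.0 - 802.11 i$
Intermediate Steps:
$H{\left(W,x \right)} = 9$ ($H{\left(W,x \right)} = 3^{2} = 9$)
$\sqrt{-56 + H{\left(-8,3 \right)}} \left(-117\right) + \left(-2\right) 5 \left(-2\right) = \sqrt{-56 + 9} \left(-117\right) + \left(-2\right) 5 \left(-2\right) = \sqrt{-47} \left(-117\right) - -20 = i \sqrt{47} \left(-117\right) + 20 = - 117 i \sqrt{47} + 20 = 20 - 117 i \sqrt{47}$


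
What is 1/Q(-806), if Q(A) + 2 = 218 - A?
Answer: 1/1022 ≈ 0.00097847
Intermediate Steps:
Q(A) = 216 - A (Q(A) = -2 + (218 - A) = 216 - A)
1/Q(-806) = 1/(216 - 1*(-806)) = 1/(216 + 806) = 1/1022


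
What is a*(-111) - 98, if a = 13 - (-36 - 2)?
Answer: -5759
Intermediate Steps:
a = 51 (a = 13 - 1*(-38) = 13 + 38 = 51)
a*(-111) - 98 = 51*(-111) - 98 = -5661 - 98 = -5759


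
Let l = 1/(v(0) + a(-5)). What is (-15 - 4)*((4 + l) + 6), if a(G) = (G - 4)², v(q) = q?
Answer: -15409/81 ≈ -190.23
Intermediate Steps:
a(G) = (-4 + G)²
l = 1/81 (l = 1/(0 + (-4 - 5)²) = 1/(0 + (-9)²) = 1/(0 + 81) = 1/81 ≈ 0.012346)
(-15 - 4)*((4 + l) + 6) = (-15 - 4)*((4 + 1/81) + 6) = -19*(325/81 + 6) = -19*811/81 = -15409/81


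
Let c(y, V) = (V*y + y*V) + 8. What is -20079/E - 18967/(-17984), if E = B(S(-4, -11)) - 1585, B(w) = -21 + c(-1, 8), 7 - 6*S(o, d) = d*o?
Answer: 65285579/4837696 ≈ 13.495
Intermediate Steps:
S(o, d) = 7/6 - d*o/6
c(y, V) = 8 + 2*V*y (c(y, V) = (V*y + V*y) + 8 = 2*V*y + 8 = 8 + 2*V*y)
B(w) = -29 (B(w) = -21 + (8 + 2*8*(-1)) = -21 + (8 - 16) = -21 - 8 = -29)
E = -1614 (E = -29 - 1585 = -1614)
-20079/E - 18967/(-17984) = -20079/(-1614) - 18967/(-17984) = -20079*(-1/1614) - 18967*(-1/17984) = 6693/538 + 18967/17984 = 65285579/4837696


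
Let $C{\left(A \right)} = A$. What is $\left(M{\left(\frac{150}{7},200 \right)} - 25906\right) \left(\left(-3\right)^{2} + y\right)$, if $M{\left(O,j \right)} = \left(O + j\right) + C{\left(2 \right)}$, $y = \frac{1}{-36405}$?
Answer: $- \frac{19634394344}{84945} \approx -2.3114 \cdot 10^{5}$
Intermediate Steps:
$y = - \frac{1}{36405} \approx -2.7469 \cdot 10^{-5}$
$M{\left(O,j \right)} = 2 + O + j$ ($M{\left(O,j \right)} = \left(O + j\right) + 2 = 2 + O + j$)
$\left(M{\left(\frac{150}{7},200 \right)} - 25906\right) \left(\left(-3\right)^{2} + y\right) = \left(\left(2 + \frac{150}{7} + 200\right) - 25906\right) \left(\left(-3\right)^{2} - \frac{1}{36405}\right) = \left(\left(2 + 150 \cdot \frac{1}{7} + 200\right) - 25906\right) \left(9 - \frac{1}{36405}\right) = \left(\left(2 + \frac{150}{7} + 200\right) - 25906\right) \frac{327644}{36405} = \left(\frac{1564}{7} - 25906\right) \frac{327644}{36405} = \left(- \frac{179778}{7}\right) \frac{327644}{36405} = - \frac{19634394344}{84945}$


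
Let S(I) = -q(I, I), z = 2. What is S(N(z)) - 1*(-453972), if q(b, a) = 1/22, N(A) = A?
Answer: 9987383/22 ≈ 4.5397e+5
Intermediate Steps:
q(b, a) = 1/22
S(I) = -1/22 (S(I) = -1*1/22 = -1/22)
S(N(z)) - 1*(-453972) = -1/22 - 1*(-453972) = -1/22 + 453972 = 9987383/22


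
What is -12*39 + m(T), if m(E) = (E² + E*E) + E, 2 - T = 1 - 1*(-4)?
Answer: -453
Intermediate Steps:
T = -3 (T = 2 - (1 - 1*(-4)) = 2 - (1 + 4) = 2 - 1*5 = 2 - 5 = -3)
m(E) = E + 2*E² (m(E) = (E² + E²) + E = 2*E² + E = E + 2*E²)
-12*39 + m(T) = -12*39 - 3*(1 + 2*(-3)) = -468 - 3*(1 - 6) = -468 - 3*(-5) = -468 + 15 = -453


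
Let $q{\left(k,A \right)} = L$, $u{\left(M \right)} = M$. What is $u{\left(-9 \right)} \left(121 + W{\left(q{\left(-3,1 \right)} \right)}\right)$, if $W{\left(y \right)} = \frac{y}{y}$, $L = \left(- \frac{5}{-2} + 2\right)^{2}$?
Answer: $-1098$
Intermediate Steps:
$L = \frac{81}{4}$ ($L = \left(\left(-5\right) \left(- \frac{1}{2}\right) + 2\right)^{2} = \left(\frac{5}{2} + 2\right)^{2} = \left(\frac{9}{2}\right)^{2} = \frac{81}{4} \approx 20.25$)
$q{\left(k,A \right)} = \frac{81}{4}$
$W{\left(y \right)} = 1$
$u{\left(-9 \right)} \left(121 + W{\left(q{\left(-3,1 \right)} \right)}\right) = - 9 \left(121 + 1\right) = \left(-9\right) 122 = -1098$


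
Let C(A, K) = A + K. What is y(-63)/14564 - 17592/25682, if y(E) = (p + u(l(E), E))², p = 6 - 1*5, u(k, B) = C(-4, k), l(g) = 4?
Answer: -128092103/187016324 ≈ -0.68493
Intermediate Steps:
u(k, B) = -4 + k
p = 1 (p = 6 - 5 = 1)
y(E) = 1 (y(E) = (1 + (-4 + 4))² = (1 + 0)² = 1² = 1)
y(-63)/14564 - 17592/25682 = 1/14564 - 17592/25682 = 1*(1/14564) - 17592*1/25682 = 1/14564 - 8796/12841 = -128092103/187016324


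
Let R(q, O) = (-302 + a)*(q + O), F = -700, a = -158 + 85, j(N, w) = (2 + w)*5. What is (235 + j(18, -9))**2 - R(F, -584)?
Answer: -441500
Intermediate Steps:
j(N, w) = 10 + 5*w
a = -73
R(q, O) = -375*O - 375*q (R(q, O) = (-302 - 73)*(q + O) = -375*(O + q) = -375*O - 375*q)
(235 + j(18, -9))**2 - R(F, -584) = (235 + (10 + 5*(-9)))**2 - (-375*(-584) - 375*(-700)) = (235 + (10 - 45))**2 - (219000 + 262500) = (235 - 35)**2 - 1*481500 = 200**2 - 481500 = 40000 - 481500 = -441500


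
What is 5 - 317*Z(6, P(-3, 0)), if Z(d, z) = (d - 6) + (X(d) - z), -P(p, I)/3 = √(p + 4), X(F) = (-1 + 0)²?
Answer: -1263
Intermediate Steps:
X(F) = 1 (X(F) = (-1)² = 1)
P(p, I) = -3*√(4 + p) (P(p, I) = -3*√(p + 4) = -3*√(4 + p))
Z(d, z) = -5 + d - z (Z(d, z) = (d - 6) + (1 - z) = (-6 + d) + (1 - z) = -5 + d - z)
5 - 317*Z(6, P(-3, 0)) = 5 - 317*(-5 + 6 - (-3)*√(4 - 3)) = 5 - 317*(-5 + 6 - (-3)*√1) = 5 - 317*(-5 + 6 - (-3)) = 5 - 317*(-5 + 6 - 1*(-3)) = 5 - 317*(-5 + 6 + 3) = 5 - 317*4 = 5 - 1268 = -1263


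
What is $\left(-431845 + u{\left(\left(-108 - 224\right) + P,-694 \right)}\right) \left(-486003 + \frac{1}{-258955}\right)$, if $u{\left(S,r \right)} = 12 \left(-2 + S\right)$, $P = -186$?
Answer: $\frac{11026854140878322}{51791} \approx 2.1291 \cdot 10^{11}$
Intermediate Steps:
$u{\left(S,r \right)} = -24 + 12 S$
$\left(-431845 + u{\left(\left(-108 - 224\right) + P,-694 \right)}\right) \left(-486003 + \frac{1}{-258955}\right) = \left(-431845 + \left(-24 + 12 \left(\left(-108 - 224\right) - 186\right)\right)\right) \left(-486003 + \frac{1}{-258955}\right) = \left(-431845 + \left(-24 + 12 \left(-332 - 186\right)\right)\right) \left(-486003 - \frac{1}{258955}\right) = \left(-431845 + \left(-24 + 12 \left(-518\right)\right)\right) \left(- \frac{125852906866}{258955}\right) = \left(-431845 - 6240\right) \left(- \frac{125852906866}{258955}\right) = \left(-438085\right) \left(- \frac{125852906866}{258955}\right) = \frac{11026854140878322}{51791}$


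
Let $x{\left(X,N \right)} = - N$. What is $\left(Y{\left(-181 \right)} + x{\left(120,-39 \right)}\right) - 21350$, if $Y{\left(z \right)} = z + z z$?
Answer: $11269$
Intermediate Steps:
$Y{\left(z \right)} = z + z^{2}$
$\left(Y{\left(-181 \right)} + x{\left(120,-39 \right)}\right) - 21350 = \left(- 181 \left(1 - 181\right) - -39\right) - 21350 = \left(\left(-181\right) \left(-180\right) + 39\right) - 21350 = \left(32580 + 39\right) - 21350 = 32619 - 21350 = 11269$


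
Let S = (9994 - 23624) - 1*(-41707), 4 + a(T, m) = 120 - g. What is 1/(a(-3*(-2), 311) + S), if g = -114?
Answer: 1/28307 ≈ 3.5327e-5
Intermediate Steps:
a(T, m) = 230 (a(T, m) = -4 + (120 - 1*(-114)) = -4 + (120 + 114) = -4 + 234 = 230)
S = 28077 (S = -13630 + 41707 = 28077)
1/(a(-3*(-2), 311) + S) = 1/(230 + 28077) = 1/28307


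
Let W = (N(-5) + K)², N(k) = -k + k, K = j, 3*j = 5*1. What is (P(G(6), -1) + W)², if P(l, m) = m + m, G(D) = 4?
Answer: 49/81 ≈ 0.60494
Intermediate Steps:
j = 5/3 (j = (5*1)/3 = (⅓)*5 = 5/3 ≈ 1.6667)
P(l, m) = 2*m
K = 5/3 ≈ 1.6667
N(k) = 0
W = 25/9 (W = (0 + 5/3)² = (5/3)² = 25/9 ≈ 2.7778)
(P(G(6), -1) + W)² = (2*(-1) + 25/9)² = (-2 + 25/9)² = (7/9)² = 49/81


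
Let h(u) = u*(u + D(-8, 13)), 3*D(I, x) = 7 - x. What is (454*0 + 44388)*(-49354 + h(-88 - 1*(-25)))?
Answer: -2008956492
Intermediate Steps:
D(I, x) = 7/3 - x/3 (D(I, x) = (7 - x)/3 = 7/3 - x/3)
h(u) = u*(-2 + u) (h(u) = u*(u + (7/3 - 1/3*13)) = u*(u + (7/3 - 13/3)) = u*(u - 2) = u*(-2 + u))
(454*0 + 44388)*(-49354 + h(-88 - 1*(-25))) = (454*0 + 44388)*(-49354 + (-88 - 1*(-25))*(-2 + (-88 - 1*(-25)))) = (0 + 44388)*(-49354 + (-88 + 25)*(-2 + (-88 + 25))) = 44388*(-49354 - 63*(-2 - 63)) = 44388*(-49354 - 63*(-65)) = 44388*(-49354 + 4095) = 44388*(-45259) = -2008956492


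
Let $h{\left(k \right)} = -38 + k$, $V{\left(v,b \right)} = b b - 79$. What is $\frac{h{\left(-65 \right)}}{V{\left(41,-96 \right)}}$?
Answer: $- \frac{103}{9137} \approx -0.011273$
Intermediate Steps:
$V{\left(v,b \right)} = -79 + b^{2}$ ($V{\left(v,b \right)} = b^{2} - 79 = -79 + b^{2}$)
$\frac{h{\left(-65 \right)}}{V{\left(41,-96 \right)}} = \frac{-38 - 65}{-79 + \left(-96\right)^{2}} = - \frac{103}{-79 + 9216} = - \frac{103}{9137}$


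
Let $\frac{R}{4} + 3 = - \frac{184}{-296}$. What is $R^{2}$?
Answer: $\frac{123904}{1369} \approx 90.507$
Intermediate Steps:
$R = - \frac{352}{37}$ ($R = -12 + 4 \left(- \frac{184}{-296}\right) = -12 + 4 \left(\left(-184\right) \left(- \frac{1}{296}\right)\right) = -12 + 4 \cdot \frac{23}{37} = -12 + \frac{92}{37} = - \frac{352}{37} \approx -9.5135$)
$R^{2} = \left(- \frac{352}{37}\right)^{2} = \frac{123904}{1369}$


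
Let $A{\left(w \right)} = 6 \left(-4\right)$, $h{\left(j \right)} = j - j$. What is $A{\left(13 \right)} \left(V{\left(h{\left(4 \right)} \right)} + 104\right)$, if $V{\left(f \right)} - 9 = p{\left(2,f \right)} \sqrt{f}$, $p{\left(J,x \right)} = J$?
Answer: $-2712$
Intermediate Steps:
$h{\left(j \right)} = 0$
$V{\left(f \right)} = 9 + 2 \sqrt{f}$
$A{\left(w \right)} = -24$
$A{\left(13 \right)} \left(V{\left(h{\left(4 \right)} \right)} + 104\right) = - 24 \left(\left(9 + 2 \sqrt{0}\right) + 104\right) = - 24 \left(\left(9 + 2 \cdot 0\right) + 104\right) = - 24 \left(\left(9 + 0\right) + 104\right) = - 24 \left(9 + 104\right) = \left(-24\right) 113 = -2712$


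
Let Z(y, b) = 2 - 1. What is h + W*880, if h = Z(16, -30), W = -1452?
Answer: -1277759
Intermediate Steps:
Z(y, b) = 1
h = 1
h + W*880 = 1 - 1452*880 = 1 - 1277760 = -1277759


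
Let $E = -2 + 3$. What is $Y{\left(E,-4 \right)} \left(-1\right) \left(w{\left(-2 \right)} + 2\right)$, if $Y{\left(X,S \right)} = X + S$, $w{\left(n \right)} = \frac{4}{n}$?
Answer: $0$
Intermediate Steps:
$E = 1$
$Y{\left(X,S \right)} = S + X$
$Y{\left(E,-4 \right)} \left(-1\right) \left(w{\left(-2 \right)} + 2\right) = \left(-4 + 1\right) \left(-1\right) \left(\frac{4}{-2} + 2\right) = \left(-3\right) \left(-1\right) \left(4 \left(- \frac{1}{2}\right) + 2\right) = 3 \left(-2 + 2\right) = 3 \cdot 0 = 0$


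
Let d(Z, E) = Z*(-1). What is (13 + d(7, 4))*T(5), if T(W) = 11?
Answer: 66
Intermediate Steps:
d(Z, E) = -Z
(13 + d(7, 4))*T(5) = (13 - 1*7)*11 = (13 - 7)*11 = 6*11 = 66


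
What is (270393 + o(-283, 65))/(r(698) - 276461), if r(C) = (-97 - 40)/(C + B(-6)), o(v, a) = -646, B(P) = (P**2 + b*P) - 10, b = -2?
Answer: -198533792/203475433 ≈ -0.97571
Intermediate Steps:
B(P) = -10 + P**2 - 2*P (B(P) = (P**2 - 2*P) - 10 = -10 + P**2 - 2*P)
r(C) = -137/(38 + C) (r(C) = (-97 - 40)/(C + (-10 + (-6)**2 - 2*(-6))) = -137/(C + (-10 + 36 + 12)) = -137/(C + 38) = -137/(38 + C))
(270393 + o(-283, 65))/(r(698) - 276461) = (270393 - 646)/(-137/(38 + 698) - 276461) = 269747/(-137/736 - 276461) = 269747/(-203475433/736) = 269747*(-736/203475433) = -198533792/203475433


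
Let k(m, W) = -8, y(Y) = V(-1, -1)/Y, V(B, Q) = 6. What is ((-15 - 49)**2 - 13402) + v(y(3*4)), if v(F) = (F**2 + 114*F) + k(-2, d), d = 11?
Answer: -37027/4 ≈ -9256.8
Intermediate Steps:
y(Y) = 6/Y
v(F) = -8 + F**2 + 114*F (v(F) = (F**2 + 114*F) - 8 = -8 + F**2 + 114*F)
((-15 - 49)**2 - 13402) + v(y(3*4)) = ((-15 - 49)**2 - 13402) + (-8 + (6/((3*4)))**2 + 114*(6/((3*4)))) = ((-64)**2 - 13402) + (-8 + (6/12)**2 + 114*(6/12)) = (4096 - 13402) + (-8 + (6*(1/12))**2 + 114*(6*(1/12))) = -9306 + (-8 + (1/2)**2 + 114*(1/2)) = -9306 + (-8 + 1/4 + 57) = -9306 + 197/4 = -37027/4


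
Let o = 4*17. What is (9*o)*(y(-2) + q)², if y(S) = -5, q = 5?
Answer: 0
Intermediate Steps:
o = 68
(9*o)*(y(-2) + q)² = (9*68)*(-5 + 5)² = 612*0² = 612*0 = 0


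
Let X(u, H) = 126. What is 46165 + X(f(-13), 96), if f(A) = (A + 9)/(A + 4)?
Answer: 46291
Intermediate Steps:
f(A) = (9 + A)/(4 + A)
46165 + X(f(-13), 96) = 46165 + 126 = 46291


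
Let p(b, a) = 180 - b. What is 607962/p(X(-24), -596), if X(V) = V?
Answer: 101327/34 ≈ 2980.2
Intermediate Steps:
607962/p(X(-24), -596) = 607962/(180 - 1*(-24)) = 607962/(180 + 24) = 607962/204 = 607962*(1/204) = 101327/34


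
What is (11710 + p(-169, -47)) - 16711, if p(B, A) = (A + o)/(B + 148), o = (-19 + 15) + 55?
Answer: -105025/21 ≈ -5001.2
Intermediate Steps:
o = 51 (o = -4 + 55 = 51)
p(B, A) = (51 + A)/(148 + B) (p(B, A) = (A + 51)/(B + 148) = (51 + A)/(148 + B))
(11710 + p(-169, -47)) - 16711 = (11710 + (51 - 47)/(148 - 169)) - 16711 = (11710 + 4/(-21)) - 16711 = (11710 - 1/21*4) - 16711 = (11710 - 4/21) - 16711 = 245906/21 - 16711 = -105025/21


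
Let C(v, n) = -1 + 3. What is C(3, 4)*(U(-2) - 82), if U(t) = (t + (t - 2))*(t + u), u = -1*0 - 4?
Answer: -92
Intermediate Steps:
C(v, n) = 2
u = -4 (u = 0 - 4 = -4)
U(t) = (-4 + t)*(-2 + 2*t) (U(t) = (t + (t - 2))*(t - 4) = (t + (-2 + t))*(-4 + t) = (-2 + 2*t)*(-4 + t) = (-4 + t)*(-2 + 2*t))
C(3, 4)*(U(-2) - 82) = 2*((8 - 10*(-2) + 2*(-2)²) - 82) = 2*((8 + 20 + 2*4) - 82) = 2*((8 + 20 + 8) - 82) = 2*(36 - 82) = 2*(-46) = -92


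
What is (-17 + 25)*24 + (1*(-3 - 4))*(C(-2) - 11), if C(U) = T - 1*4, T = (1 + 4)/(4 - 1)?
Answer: 856/3 ≈ 285.33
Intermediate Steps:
T = 5/3 ≈ 1.6667
C(U) = -7/3 (C(U) = 5/3 - 1*4 = 5/3 - 4 = -7/3)
(-17 + 25)*24 + (1*(-3 - 4))*(C(-2) - 11) = (-17 + 25)*24 + (1*(-3 - 4))*(-7/3 - 11) = 8*24 + (1*(-7))*(-40/3) = 192 - 7*(-40/3) = 192 + 280/3 = 856/3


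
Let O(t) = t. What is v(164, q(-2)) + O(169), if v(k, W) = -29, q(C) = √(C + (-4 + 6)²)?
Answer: 140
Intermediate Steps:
q(C) = √(4 + C) (q(C) = √(C + 2²) = √(C + 4) = √(4 + C))
v(164, q(-2)) + O(169) = -29 + 169 = 140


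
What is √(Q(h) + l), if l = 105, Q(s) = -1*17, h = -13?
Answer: 2*√22 ≈ 9.3808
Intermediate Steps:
Q(s) = -17
√(Q(h) + l) = √(-17 + 105) = √88 = 2*√22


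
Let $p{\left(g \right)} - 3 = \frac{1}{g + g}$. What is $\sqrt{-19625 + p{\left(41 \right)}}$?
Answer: $\frac{i \sqrt{131938246}}{82} \approx 140.08 i$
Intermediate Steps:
$p{\left(g \right)} = 3 + \frac{1}{2 g}$ ($p{\left(g \right)} = 3 + \frac{1}{g + g} = 3 + \frac{1}{2 g}$)
$\sqrt{-19625 + p{\left(41 \right)}} = \sqrt{-19625 + \left(3 + \frac{1}{2 \cdot 41}\right)} = \sqrt{-19625 + \left(3 + \frac{1}{2} \cdot \frac{1}{41}\right)} = \sqrt{-19625 + \left(3 + \frac{1}{82}\right)} = \sqrt{-19625 + \frac{247}{82}} = \sqrt{- \frac{1609003}{82}} = \frac{i \sqrt{131938246}}{82}$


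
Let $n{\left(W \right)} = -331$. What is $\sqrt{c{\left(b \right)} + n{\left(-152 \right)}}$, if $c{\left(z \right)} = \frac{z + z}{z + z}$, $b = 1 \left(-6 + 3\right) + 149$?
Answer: $i \sqrt{330} \approx 18.166 i$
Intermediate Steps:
$b = 146$ ($b = 1 \left(-3\right) + 149 = -3 + 149 = 146$)
$c{\left(z \right)} = 1$ ($c{\left(z \right)} = \frac{2 z}{2 z} = 2 z \frac{1}{2 z} = 1$)
$\sqrt{c{\left(b \right)} + n{\left(-152 \right)}} = \sqrt{1 - 331} = \sqrt{-330} = i \sqrt{330}$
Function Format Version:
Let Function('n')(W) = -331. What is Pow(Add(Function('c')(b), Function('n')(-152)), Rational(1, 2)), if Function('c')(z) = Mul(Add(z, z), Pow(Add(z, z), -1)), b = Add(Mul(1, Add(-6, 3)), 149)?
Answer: Mul(I, Pow(330, Rational(1, 2))) ≈ Mul(18.166, I)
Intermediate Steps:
b = 146 (b = Add(Mul(1, -3), 149) = Add(-3, 149) = 146)
Function('c')(z) = 1 (Function('c')(z) = Mul(Mul(2, z), Pow(Mul(2, z), -1)) = Mul(Mul(2, z), Mul(Rational(1, 2), Pow(z, -1))) = 1)
Pow(Add(Function('c')(b), Function('n')(-152)), Rational(1, 2)) = Pow(Add(1, -331), Rational(1, 2)) = Pow(-330, Rational(1, 2)) = Mul(I, Pow(330, Rational(1, 2)))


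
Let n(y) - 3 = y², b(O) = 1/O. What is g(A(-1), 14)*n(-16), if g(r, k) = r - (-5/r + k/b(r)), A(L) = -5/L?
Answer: -16576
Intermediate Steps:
b(O) = 1/O
g(r, k) = r + 5/r - k*r (g(r, k) = r - (-5/r + k/(1/r)) = r - (-5/r + k*r) = r + (5/r - k*r) = r + 5/r - k*r)
n(y) = 3 + y²
g(A(-1), 14)*n(-16) = (-5/(-1) + 5/((-5/(-1))) - 1*14*(-5/(-1)))*(3 + (-16)²) = (-5*(-1) + 5/((-5*(-1))) - 1*14*(-5*(-1)))*(3 + 256) = (5 + 5/5 - 1*14*5)*259 = (5 + 5*(⅕) - 70)*259 = (5 + 1 - 70)*259 = -64*259 = -16576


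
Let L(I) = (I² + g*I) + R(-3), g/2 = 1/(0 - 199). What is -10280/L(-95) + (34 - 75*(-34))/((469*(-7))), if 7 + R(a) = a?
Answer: -2270449392/1178055305 ≈ -1.9273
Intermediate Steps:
R(a) = -7 + a
g = -2/199 (g = 2/(0 - 199) = 2/(-199) = 2*(-1/199) = -2/199 ≈ -0.010050)
L(I) = -10 + I² - 2*I/199 (L(I) = (I² - 2*I/199) + (-7 - 3) = (I² - 2*I/199) - 10 = -10 + I² - 2*I/199)
-10280/L(-95) + (34 - 75*(-34))/((469*(-7))) = -10280/(-10 + (-95)² - 2/199*(-95)) + (34 - 75*(-34))/((469*(-7))) = -10280/(-10 + 9025 + 190/199) + (34 + 2550)/(-3283) = -10280/1794175/199 + 2584*(-1/3283) = -10280*199/1794175 - 2584/3283 = -409144/358835 - 2584/3283 = -2270449392/1178055305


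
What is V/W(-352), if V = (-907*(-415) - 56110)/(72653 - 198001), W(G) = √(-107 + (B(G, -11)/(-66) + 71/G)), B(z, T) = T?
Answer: 320295*I*√7459914/3541989773 ≈ 0.24698*I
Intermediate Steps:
W(G) = √(-641/6 + 71/G) (W(G) = √(-107 + (-11/(-66) + 71/G)) = √(-107 + (-11*(-1/66) + 71/G)) = √(-107 + (⅙ + 71/G)) = √(-641/6 + 71/G))
V = -320295/125348 (V = (376405 - 56110)/(-125348) = 320295*(-1/125348) = -320295/125348 ≈ -2.5552)
V/W(-352) = -320295*6/√(-3846 + 2556/(-352))/125348 = -320295*6/√(-3846 + 2556*(-1/352))/125348 = -320295*6/√(-3846 - 639/88)/125348 = -320295*(-4*I*√7459914/113029)/125348 = -(-320295)*I*√7459914/3541989773 = 320295*I*√7459914/3541989773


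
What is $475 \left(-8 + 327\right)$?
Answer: $151525$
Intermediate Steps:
$475 \left(-8 + 327\right) = 475 \cdot 319 = 151525$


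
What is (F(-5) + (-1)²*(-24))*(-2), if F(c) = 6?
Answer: 36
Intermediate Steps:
(F(-5) + (-1)²*(-24))*(-2) = (6 + (-1)²*(-24))*(-2) = (6 + 1*(-24))*(-2) = (6 - 24)*(-2) = -18*(-2) = 36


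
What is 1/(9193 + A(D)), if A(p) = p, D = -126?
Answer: 1/9067 ≈ 0.00011029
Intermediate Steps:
1/(9193 + A(D)) = 1/(9193 - 126) = 1/9067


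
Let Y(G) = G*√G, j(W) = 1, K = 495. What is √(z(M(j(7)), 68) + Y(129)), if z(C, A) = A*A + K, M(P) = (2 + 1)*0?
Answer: √(5119 + 129*√129) ≈ 81.143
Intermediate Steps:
M(P) = 0 (M(P) = 3*0 = 0)
z(C, A) = 495 + A² (z(C, A) = A*A + 495 = A² + 495 = 495 + A²)
Y(G) = G^(3/2)
√(z(M(j(7)), 68) + Y(129)) = √((495 + 68²) + 129^(3/2)) = √((495 + 4624) + 129*√129) = √(5119 + 129*√129)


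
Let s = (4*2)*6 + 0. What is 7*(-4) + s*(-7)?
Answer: -364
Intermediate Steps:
s = 48 (s = 8*6 + 0 = 48 + 0 = 48)
7*(-4) + s*(-7) = 7*(-4) + 48*(-7) = -28 - 336 = -364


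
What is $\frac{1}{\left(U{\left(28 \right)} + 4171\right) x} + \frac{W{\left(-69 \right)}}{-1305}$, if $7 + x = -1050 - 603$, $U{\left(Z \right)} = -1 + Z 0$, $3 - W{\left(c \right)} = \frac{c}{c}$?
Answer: $- \frac{923047}{602231400} \approx -0.0015327$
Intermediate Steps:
$W{\left(c \right)} = 2$ ($W{\left(c \right)} = 3 - \frac{c}{c} = 3 - 1 = 2$)
$U{\left(Z \right)} = -1$ ($U{\left(Z \right)} = -1 + 0 = -1$)
$x = -1660$ ($x = -7 - 1653 = -1660$)
$\frac{1}{\left(U{\left(28 \right)} + 4171\right) x} + \frac{W{\left(-69 \right)}}{-1305} = \frac{1}{\left(-1 + 4171\right) \left(-1660\right)} + \frac{2}{-1305} = \frac{1}{4170} \left(- \frac{1}{1660}\right) + 2 \left(- \frac{1}{1305}\right) = \frac{1}{4170} \left(- \frac{1}{1660}\right) - \frac{2}{1305} = - \frac{1}{6922200} - \frac{2}{1305} = - \frac{923047}{602231400}$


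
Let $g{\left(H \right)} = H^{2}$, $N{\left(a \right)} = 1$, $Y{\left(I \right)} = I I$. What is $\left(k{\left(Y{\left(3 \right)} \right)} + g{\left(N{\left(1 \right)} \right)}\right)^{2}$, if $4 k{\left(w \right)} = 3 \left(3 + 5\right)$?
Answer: $49$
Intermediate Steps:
$Y{\left(I \right)} = I^{2}$
$k{\left(w \right)} = 6$ ($k{\left(w \right)} = \frac{3 \left(3 + 5\right)}{4} = \frac{3 \cdot 8}{4} = \frac{1}{4} \cdot 24 = 6$)
$\left(k{\left(Y{\left(3 \right)} \right)} + g{\left(N{\left(1 \right)} \right)}\right)^{2} = \left(6 + 1^{2}\right)^{2} = \left(6 + 1\right)^{2} = 7^{2} = 49$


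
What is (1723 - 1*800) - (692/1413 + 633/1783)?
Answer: 2323258552/2519379 ≈ 922.16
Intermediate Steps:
(1723 - 1*800) - (692/1413 + 633/1783) = (1723 - 800) - (692*(1/1413) + 633*(1/1783)) = 923 - (692/1413 + 633/1783) = 923 - 1*2128265/2519379 = 923 - 2128265/2519379 = 2323258552/2519379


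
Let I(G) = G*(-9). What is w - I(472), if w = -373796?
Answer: -369548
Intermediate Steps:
I(G) = -9*G
w - I(472) = -373796 - (-9)*472 = -373796 - 1*(-4248) = -373796 + 4248 = -369548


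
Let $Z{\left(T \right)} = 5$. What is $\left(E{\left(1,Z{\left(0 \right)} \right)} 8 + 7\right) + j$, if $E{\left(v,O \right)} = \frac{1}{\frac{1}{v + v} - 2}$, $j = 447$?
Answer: $\frac{1346}{3} \approx 448.67$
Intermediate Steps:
$E{\left(v,O \right)} = \frac{1}{-2 + \frac{1}{2 v}}$ ($E{\left(v,O \right)} = \frac{1}{\frac{1}{2 v} - 2} = \frac{1}{-2 + \frac{1}{2 v}}$)
$\left(E{\left(1,Z{\left(0 \right)} \right)} 8 + 7\right) + j = \left(\left(-2\right) 1 \frac{1}{-1 + 4 \cdot 1} \cdot 8 + 7\right) + 447 = \left(\left(-2\right) 1 \frac{1}{-1 + 4} \cdot 8 + 7\right) + 447 = \left(\left(-2\right) 1 \cdot \frac{1}{3} \cdot 8 + 7\right) + 447 = \left(\left(- \frac{2}{3}\right) 8 + 7\right) + 447 = \left(- \frac{16}{3} + 7\right) + 447 = \frac{5}{3} + 447 = \frac{1346}{3}$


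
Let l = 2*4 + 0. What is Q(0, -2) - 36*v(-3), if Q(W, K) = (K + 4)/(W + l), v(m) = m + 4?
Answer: -143/4 ≈ -35.750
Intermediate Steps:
l = 8 (l = 8 + 0 = 8)
v(m) = 4 + m
Q(W, K) = (4 + K)/(8 + W) (Q(W, K) = (K + 4)/(W + 8) = (4 + K)/(8 + W))
Q(0, -2) - 36*v(-3) = (4 - 2)/(8 + 0) - 36*(4 - 3) = 2/8 - 36*1 = (1/8)*2 - 36 = 1/4 - 36 = -143/4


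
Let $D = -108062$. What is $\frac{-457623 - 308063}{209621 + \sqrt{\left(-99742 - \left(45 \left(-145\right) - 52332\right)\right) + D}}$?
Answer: $- \frac{80251932503}{21970556294} + \frac{382843 i \sqrt{148947}}{21970556294} \approx -3.6527 + 0.0067251 i$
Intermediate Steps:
$\frac{-457623 - 308063}{209621 + \sqrt{\left(-99742 - \left(45 \left(-145\right) - 52332\right)\right) + D}} = \frac{-457623 - 308063}{209621 + \sqrt{\left(-99742 - \left(45 \left(-145\right) - 52332\right)\right) - 108062}} = - \frac{765686}{209621 + \sqrt{\left(-99742 - \left(-6525 - 52332\right)\right) - 108062}} = - \frac{765686}{209621 + \sqrt{\left(-99742 - -58857\right) - 108062}} = - \frac{765686}{209621 + \sqrt{\left(-99742 + 58857\right) - 108062}} = - \frac{765686}{209621 + \sqrt{-40885 - 108062}} = - \frac{765686}{209621 + \sqrt{-148947}} = - \frac{765686}{209621 + i \sqrt{148947}}$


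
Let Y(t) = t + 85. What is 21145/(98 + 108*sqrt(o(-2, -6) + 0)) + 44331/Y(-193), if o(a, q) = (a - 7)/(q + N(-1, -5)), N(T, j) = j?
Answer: 202681031/6012 - 1712745*sqrt(11)/167 ≈ -302.42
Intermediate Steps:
Y(t) = 85 + t
o(a, q) = (-7 + a)/(-5 + q) (o(a, q) = (a - 7)/(q - 5) = (-7 + a)/(-5 + q))
21145/(98 + 108*sqrt(o(-2, -6) + 0)) + 44331/Y(-193) = 21145/(98 + 108*sqrt((-7 - 2)/(-5 - 6) + 0)) + 44331/(85 - 193) = 21145/(98 + 108*sqrt(-9/(-11) + 0)) + 44331/(-108) = 21145/(98 + 108*sqrt(-1/11*(-9) + 0)) + 44331*(-1/108) = 21145/(98 + 108*sqrt(9/11 + 0)) - 14777/36 = 21145/(98 + 108*sqrt(9/11)) - 14777/36 = 21145/(98 + 108*(3*sqrt(11)/11)) - 14777/36 = 21145/(98 + 324*sqrt(11)/11) - 14777/36 = -14777/36 + 21145/(98 + 324*sqrt(11)/11)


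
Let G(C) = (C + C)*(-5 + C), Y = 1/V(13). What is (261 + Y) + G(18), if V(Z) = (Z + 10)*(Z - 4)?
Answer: 150904/207 ≈ 729.00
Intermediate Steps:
V(Z) = (-4 + Z)*(10 + Z) (V(Z) = (10 + Z)*(-4 + Z) = (-4 + Z)*(10 + Z))
Y = 1/207 (Y = 1/(-40 + 13**2 + 6*13) = 1/(-40 + 169 + 78) = 1/207 ≈ 0.0048309)
G(C) = 2*C*(-5 + C) (G(C) = (2*C)*(-5 + C) = 2*C*(-5 + C))
(261 + Y) + G(18) = (261 + 1/207) + 2*18*(-5 + 18) = 54028/207 + 2*18*13 = 54028/207 + 468 = 150904/207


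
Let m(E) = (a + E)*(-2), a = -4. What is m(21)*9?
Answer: -306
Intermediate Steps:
m(E) = 8 - 2*E (m(E) = (-4 + E)*(-2) = 8 - 2*E)
m(21)*9 = (8 - 2*21)*9 = (8 - 42)*9 = -34*9 = -306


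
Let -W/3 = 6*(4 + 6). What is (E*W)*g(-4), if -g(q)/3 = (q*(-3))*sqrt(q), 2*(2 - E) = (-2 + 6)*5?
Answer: -103680*I ≈ -1.0368e+5*I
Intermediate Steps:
E = -8 (E = 2 - (-2 + 6)*5/2 = 2 - 2*5 = 2 - 1/2*20 = 2 - 10 = -8)
W = -180 (W = -18*(4 + 6) = -18*10 = -3*60 = -180)
g(q) = 9*q**(3/2) (g(q) = -3*q*(-3)*sqrt(q) = -3*(-3*q)*sqrt(q) = -(-9)*q**(3/2) = 9*q**(3/2))
(E*W)*g(-4) = (-8*(-180))*(9*(-4)**(3/2)) = 1440*(9*(-8*I)) = 1440*(-72*I) = -103680*I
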